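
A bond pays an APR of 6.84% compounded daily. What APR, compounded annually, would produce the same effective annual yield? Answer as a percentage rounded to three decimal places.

7.079%

EAR = (1 + 0.0684/365)^365 − 1 = 0.070787.
Compounded annually, the equivalent nominal rate is the EAR itself: 7.079%.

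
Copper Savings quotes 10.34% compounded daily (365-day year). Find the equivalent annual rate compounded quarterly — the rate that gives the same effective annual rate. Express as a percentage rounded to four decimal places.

10.4733%

EAR = (1 + 0.1034/365)^365 − 1 = 0.108919.
Solve (1 + r/4)^4 = 1.108919: r/4 = 1.108919^(1/4) − 1 = 0.026183, so r = 0.104733 = 10.4733%.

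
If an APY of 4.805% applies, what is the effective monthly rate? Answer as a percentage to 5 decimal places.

0.39186%

The per-month rate i satisfies (1 + i)^12 = 1 + 0.04805.
i = 1.04805^(1/12) − 1 = 0.0039186 = 0.39186%.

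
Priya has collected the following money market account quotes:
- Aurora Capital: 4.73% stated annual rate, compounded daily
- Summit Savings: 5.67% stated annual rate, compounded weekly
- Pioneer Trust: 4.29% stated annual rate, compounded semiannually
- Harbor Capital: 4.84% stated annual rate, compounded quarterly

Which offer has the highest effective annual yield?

Summit Savings

Aurora Capital: (1 + 0.0473/365)^365 − 1 = 4.843%
Summit Savings: (1 + 0.0567/52)^52 − 1 = 5.831%
Pioneer Trust: (1 + 0.0429/2)^2 − 1 = 4.336%
Harbor Capital: (1 + 0.0484/4)^4 − 1 = 4.929%
The highest effective annual rate is Summit Savings at 5.831%.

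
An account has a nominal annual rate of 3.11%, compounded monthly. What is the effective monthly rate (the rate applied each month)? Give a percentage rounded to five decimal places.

0.25917%

With a nominal annual rate compounded monthly, the periodic rate is the nominal rate divided by 12.
i = 0.0311 / 12 = 0.0025917 = 0.25917%.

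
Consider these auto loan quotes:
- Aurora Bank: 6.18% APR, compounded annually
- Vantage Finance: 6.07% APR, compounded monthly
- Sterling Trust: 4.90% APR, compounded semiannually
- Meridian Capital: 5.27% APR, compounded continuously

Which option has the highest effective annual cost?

Vantage Finance

Aurora Bank: compounded annually, EAR = 6.180%
Vantage Finance: (1 + 0.0607/12)^12 − 1 = 6.242%
Sterling Trust: (1 + 0.0490/2)^2 − 1 = 4.960%
Meridian Capital: e^0.0527 − 1 = 5.411%
The highest effective annual rate is Vantage Finance at 6.242%.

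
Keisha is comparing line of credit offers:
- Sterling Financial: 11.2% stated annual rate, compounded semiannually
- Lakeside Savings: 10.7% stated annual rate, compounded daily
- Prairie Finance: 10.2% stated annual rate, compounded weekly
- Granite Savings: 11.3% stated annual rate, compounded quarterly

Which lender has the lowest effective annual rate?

Sterling Financial: (1 + 0.112/2)^2 − 1 = 11.514%
Lakeside Savings: (1 + 0.107/365)^365 − 1 = 11.292%
Prairie Finance: (1 + 0.102/52)^52 − 1 = 10.727%
Granite Savings: (1 + 0.113/4)^4 − 1 = 11.788%
The lowest effective annual rate is Prairie Finance at 10.727%.

Prairie Finance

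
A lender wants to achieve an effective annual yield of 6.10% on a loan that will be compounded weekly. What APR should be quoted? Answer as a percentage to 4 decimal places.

5.9246%

(1 + r/52)^52 − 1 = 0.0610, so 1 + r/52 = 1.0610^(1/52).
r/52 = 0.001139, so r = 0.059246 = 5.9246%.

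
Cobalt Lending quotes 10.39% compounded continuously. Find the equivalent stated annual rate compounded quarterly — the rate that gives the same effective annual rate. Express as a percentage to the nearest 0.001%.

EAR under continuous compounding: e^0.1039 − 1 = 0.109490.
Solve (1 + r/4)^4 = 1.109490: r/4 = 1.109490^(1/4) − 1 = 0.026315, so r = 0.105261 = 10.526%.

10.526%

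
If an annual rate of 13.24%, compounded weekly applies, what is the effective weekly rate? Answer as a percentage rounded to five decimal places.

0.25462%

With a nominal annual rate compounded weekly, the periodic rate is the nominal rate divided by 52.
i = 0.1324 / 52 = 0.0025462 = 0.25462%.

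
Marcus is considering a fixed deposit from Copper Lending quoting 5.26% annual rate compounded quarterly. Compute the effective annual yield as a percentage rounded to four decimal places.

5.3647%

EAR = (1 + 0.0526/4)^4 − 1.
= 1.053647 − 1 = 5.3647%.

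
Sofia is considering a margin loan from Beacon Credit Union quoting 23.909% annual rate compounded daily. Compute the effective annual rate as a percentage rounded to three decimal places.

EAR = (1 + 0.23909/365)^365 − 1.
= 1.269993 − 1 = 26.999%.

26.999%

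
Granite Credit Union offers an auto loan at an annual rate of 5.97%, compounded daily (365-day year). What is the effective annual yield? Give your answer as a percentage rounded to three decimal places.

6.151%

EAR = (1 + 0.0597/365)^365 − 1.
= (1 + 0.000164)^365 − 1 = 1.061513 − 1 = 6.151%.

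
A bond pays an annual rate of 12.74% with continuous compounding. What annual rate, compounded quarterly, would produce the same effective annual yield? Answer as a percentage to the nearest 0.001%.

12.945%

EAR under continuous compounding: e^0.1274 − 1 = 0.135871.
Solve (1 + r/4)^4 = 1.135871: r/4 = 1.135871^(1/4) − 1 = 0.032363, so r = 0.129451 = 12.945%.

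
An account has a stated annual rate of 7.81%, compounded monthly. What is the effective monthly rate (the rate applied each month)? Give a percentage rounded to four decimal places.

With a nominal annual rate compounded monthly, the periodic rate is the nominal rate divided by 12.
i = 0.0781 / 12 = 0.0065083 = 0.6508%.

0.6508%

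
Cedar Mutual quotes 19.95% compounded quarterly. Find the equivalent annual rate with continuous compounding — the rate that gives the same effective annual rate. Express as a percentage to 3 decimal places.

19.468%

EAR = (1 + 0.1995/4)^4 − 1 = 0.214928.
Equivalent continuous rate: r = ln(1 + 0.214928) = 0.194684 = 19.468%.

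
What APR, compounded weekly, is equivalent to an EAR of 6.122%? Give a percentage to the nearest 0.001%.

(1 + r/52)^52 − 1 = 0.06122, so 1 + r/52 = 1.06122^(1/52).
r/52 = 0.001143, so r = 0.059453 = 5.945%.

5.945%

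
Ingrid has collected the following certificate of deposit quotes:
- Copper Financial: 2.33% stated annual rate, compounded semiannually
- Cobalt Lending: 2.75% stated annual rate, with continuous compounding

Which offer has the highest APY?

Cobalt Lending

Copper Financial: (1 + 0.0233/2)^2 − 1 = 2.344%
Cobalt Lending: e^0.0275 − 1 = 2.788%
The highest effective annual rate is Cobalt Lending at 2.788%.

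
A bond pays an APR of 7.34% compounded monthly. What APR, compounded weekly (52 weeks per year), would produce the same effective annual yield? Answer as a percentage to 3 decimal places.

7.323%

EAR = (1 + 0.0734/12)^12 − 1 = 0.075920.
Solve (1 + r/52)^52 = 1.075920: r/52 = 1.075920^(1/52) − 1 = 0.001408, so r = 0.073228 = 7.323%.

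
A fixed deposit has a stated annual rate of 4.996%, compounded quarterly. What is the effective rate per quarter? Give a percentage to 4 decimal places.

With a nominal annual rate compounded quarterly, the periodic rate is the nominal rate divided by 4.
i = 0.04996 / 4 = 0.0124900 = 1.2490%.

1.2490%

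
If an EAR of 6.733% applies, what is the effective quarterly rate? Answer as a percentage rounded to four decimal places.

1.6423%

The per-quarter rate i satisfies (1 + i)^4 = 1 + 0.06733.
i = 1.06733^(1/4) − 1 = 0.0164235 = 1.6423%.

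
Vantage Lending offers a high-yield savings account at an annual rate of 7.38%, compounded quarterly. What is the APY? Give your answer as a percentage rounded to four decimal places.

EAR = (1 + 0.0738/4)^4 − 1.
= (1 + 0.018450)^4 − 1 = 1.075868 − 1 = 7.5868%.

7.5868%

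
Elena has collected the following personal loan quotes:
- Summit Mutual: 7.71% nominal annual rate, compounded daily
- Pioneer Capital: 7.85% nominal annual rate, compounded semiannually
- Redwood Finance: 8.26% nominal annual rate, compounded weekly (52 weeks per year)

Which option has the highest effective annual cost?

Summit Mutual: (1 + 0.0771/365)^365 − 1 = 8.014%
Pioneer Capital: (1 + 0.0785/2)^2 − 1 = 8.004%
Redwood Finance: (1 + 0.0826/52)^52 − 1 = 8.604%
The highest effective annual rate is Redwood Finance at 8.604%.

Redwood Finance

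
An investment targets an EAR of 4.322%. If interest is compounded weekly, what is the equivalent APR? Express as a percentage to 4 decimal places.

(1 + r/52)^52 − 1 = 0.04322, so 1 + r/52 = 1.04322^(1/52).
r/52 = 0.000814, so r = 0.042329 = 4.2329%.

4.2329%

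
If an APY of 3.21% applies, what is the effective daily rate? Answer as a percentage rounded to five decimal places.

The per-day rate i satisfies (1 + i)^365 = 1 + 0.0321.
i = 1.0321^(1/365) − 1 = 0.0000866 = 0.00866%.

0.00866%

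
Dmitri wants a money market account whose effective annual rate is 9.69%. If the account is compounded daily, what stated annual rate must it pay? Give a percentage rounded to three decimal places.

9.250%

(1 + r/365)^365 − 1 = 0.0969, so 1 + r/365 = 1.0969^(1/365).
r/365 = 0.000253, so r = 0.092500 = 9.250%.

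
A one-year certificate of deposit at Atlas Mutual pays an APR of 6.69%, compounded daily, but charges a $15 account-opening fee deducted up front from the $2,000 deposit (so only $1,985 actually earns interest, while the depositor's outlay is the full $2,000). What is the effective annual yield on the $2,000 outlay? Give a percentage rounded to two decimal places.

Value after one year: 1,985 × (1 + 0.0669/365)^365 = 1,985 × 1.069182 = $2,122.33.
Effective yield on the $2,000 outlay: 2,122.33 / 2,000 − 1 = 0.061163 = 6.12%.

6.12%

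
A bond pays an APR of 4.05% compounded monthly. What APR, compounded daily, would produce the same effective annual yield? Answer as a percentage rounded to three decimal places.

4.043%

EAR = (1 + 0.0405/12)^12 − 1 = 0.041260.
Solve (1 + r/365)^365 = 1.041260: r/365 = 1.041260^(1/365) − 1 = 0.000111, so r = 0.040434 = 4.043%.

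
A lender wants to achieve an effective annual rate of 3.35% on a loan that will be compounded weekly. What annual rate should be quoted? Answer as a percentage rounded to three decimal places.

3.296%

(1 + r/52)^52 − 1 = 0.0335, so 1 + r/52 = 1.0335^(1/52).
r/52 = 0.000634, so r = 0.032962 = 3.296%.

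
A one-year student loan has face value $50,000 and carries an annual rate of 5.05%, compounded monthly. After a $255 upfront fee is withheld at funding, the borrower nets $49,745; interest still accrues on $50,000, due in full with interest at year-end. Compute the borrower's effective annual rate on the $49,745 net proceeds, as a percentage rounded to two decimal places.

5.71%

Amount owed after one year: 50,000 × (1 + 0.0505/12)^12 = 50,000 × 1.051685 = $52,584.27.
Effective rate on net proceeds: 52,584.27 / 49,745 − 1 = 0.057077 = 5.71%.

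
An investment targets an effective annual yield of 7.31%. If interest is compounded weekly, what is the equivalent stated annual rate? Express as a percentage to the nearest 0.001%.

(1 + r/52)^52 − 1 = 0.0731, so 1 + r/52 = 1.0731^(1/52).
r/52 = 0.001358, so r = 0.070600 = 7.060%.

7.060%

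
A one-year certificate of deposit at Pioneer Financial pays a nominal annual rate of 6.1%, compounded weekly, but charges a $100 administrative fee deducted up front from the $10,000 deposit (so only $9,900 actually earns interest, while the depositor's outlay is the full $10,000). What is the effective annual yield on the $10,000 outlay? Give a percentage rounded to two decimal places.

Value after one year: 9,900 × (1 + 0.061/52)^52 = 9,900 × 1.062861 = $10,522.32.
Effective yield on the $10,000 outlay: 10,522.32 / 10,000 − 1 = 0.052232 = 5.22%.

5.22%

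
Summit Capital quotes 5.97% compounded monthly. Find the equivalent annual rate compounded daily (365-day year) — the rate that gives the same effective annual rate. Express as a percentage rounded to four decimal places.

EAR = (1 + 0.0597/12)^12 − 1 = 0.061361.
Solve (1 + r/365)^365 = 1.061361: r/365 = 1.061361^(1/365) − 1 = 0.000163, so r = 0.059557 = 5.9557%.

5.9557%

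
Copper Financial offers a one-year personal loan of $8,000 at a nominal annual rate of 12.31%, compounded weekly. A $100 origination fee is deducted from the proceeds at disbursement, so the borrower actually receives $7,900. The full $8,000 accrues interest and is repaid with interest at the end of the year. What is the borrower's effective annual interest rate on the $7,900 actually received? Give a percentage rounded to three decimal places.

Amount owed after one year: 8,000 × (1 + 0.1231/52)^52 = 8,000 × 1.130833 = $9,046.66.
Effective rate on net proceeds: 9,046.66 / 7,900 − 1 = 0.145147 = 14.515%.

14.515%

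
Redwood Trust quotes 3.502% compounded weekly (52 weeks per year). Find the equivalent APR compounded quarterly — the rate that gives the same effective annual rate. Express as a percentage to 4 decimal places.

3.5162%

EAR = (1 + 0.03502/52)^52 − 1 = 0.035628.
Solve (1 + r/4)^4 = 1.035628: r/4 = 1.035628^(1/4) − 1 = 0.008790, so r = 0.035162 = 3.5162%.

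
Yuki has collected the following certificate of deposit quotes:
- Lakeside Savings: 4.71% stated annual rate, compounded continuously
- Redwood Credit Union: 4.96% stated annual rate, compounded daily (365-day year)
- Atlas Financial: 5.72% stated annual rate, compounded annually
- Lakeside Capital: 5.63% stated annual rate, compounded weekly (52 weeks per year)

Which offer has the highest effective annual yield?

Lakeside Capital

Lakeside Savings: e^0.0471 − 1 = 4.823%
Redwood Credit Union: (1 + 0.0496/365)^365 − 1 = 5.085%
Atlas Financial: compounded annually, EAR = 5.720%
Lakeside Capital: (1 + 0.0563/52)^52 − 1 = 5.788%
The highest effective annual rate is Lakeside Capital at 5.788%.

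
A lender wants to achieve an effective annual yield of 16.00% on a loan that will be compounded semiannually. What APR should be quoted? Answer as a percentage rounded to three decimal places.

15.407%

(1 + r/2)^2 − 1 = 0.1600, so 1 + r/2 = 1.1600^(1/2).
r/2 = 0.077033, so r = 0.154066 = 15.407%.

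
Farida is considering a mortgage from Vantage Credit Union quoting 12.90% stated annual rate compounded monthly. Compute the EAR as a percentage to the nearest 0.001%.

13.691%

EAR = (1 + 0.1290/12)^12 − 1.
= (1 + 0.010750)^12 − 1 = 1.136907 − 1 = 13.691%.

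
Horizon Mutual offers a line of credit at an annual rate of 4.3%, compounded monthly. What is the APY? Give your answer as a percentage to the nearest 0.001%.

EAR = (1 + 0.043/12)^12 − 1.
= 1.043858 − 1 = 4.386%.

4.386%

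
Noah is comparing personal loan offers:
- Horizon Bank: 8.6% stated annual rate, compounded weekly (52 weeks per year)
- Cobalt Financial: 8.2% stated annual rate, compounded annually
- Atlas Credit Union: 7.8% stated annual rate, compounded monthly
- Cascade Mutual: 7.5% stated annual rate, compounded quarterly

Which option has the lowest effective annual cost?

Cascade Mutual

Horizon Bank: (1 + 0.086/52)^52 − 1 = 8.973%
Cobalt Financial: compounded annually, EAR = 8.200%
Atlas Credit Union: (1 + 0.078/12)^12 − 1 = 8.085%
Cascade Mutual: (1 + 0.075/4)^4 − 1 = 7.714%
The lowest effective annual rate is Cascade Mutual at 7.714%.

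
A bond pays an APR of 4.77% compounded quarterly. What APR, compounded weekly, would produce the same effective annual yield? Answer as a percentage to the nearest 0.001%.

4.744%

EAR = (1 + 0.0477/4)^4 − 1 = 0.048560.
Solve (1 + r/52)^52 = 1.048560: r/52 = 1.048560^(1/52) − 1 = 0.000912, so r = 0.047439 = 4.744%.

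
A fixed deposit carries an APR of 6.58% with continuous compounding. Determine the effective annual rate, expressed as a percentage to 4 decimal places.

6.8013%

With continuous compounding, EAR = e^0.0658 − 1.
e^0.0658 = 1.068013, so EAR = 0.068013 = 6.8013%.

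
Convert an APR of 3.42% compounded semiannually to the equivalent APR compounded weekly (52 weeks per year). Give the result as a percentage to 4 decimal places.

3.3922%

EAR = (1 + 0.0342/2)^2 − 1 = 0.034492.
Solve (1 + r/52)^52 = 1.034492: r/52 = 1.034492^(1/52) − 1 = 0.000652, so r = 0.033922 = 3.3922%.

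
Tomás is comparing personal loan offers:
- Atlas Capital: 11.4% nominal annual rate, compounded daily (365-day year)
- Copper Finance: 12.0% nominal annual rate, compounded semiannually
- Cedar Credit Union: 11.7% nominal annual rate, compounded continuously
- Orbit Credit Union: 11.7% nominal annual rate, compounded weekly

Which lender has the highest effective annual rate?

Cedar Credit Union

Atlas Capital: (1 + 0.114/365)^365 − 1 = 12.073%
Copper Finance: (1 + 0.120/2)^2 − 1 = 12.360%
Cedar Credit Union: e^0.117 − 1 = 12.412%
Orbit Credit Union: (1 + 0.117/52)^52 − 1 = 12.397%
The highest effective annual rate is Cedar Credit Union at 12.412%.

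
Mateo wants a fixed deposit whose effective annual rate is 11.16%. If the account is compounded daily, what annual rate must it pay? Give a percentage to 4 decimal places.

10.5816%

(1 + r/365)^365 − 1 = 0.1116, so 1 + r/365 = 1.1116^(1/365).
r/365 = 0.000290, so r = 0.105816 = 10.5816%.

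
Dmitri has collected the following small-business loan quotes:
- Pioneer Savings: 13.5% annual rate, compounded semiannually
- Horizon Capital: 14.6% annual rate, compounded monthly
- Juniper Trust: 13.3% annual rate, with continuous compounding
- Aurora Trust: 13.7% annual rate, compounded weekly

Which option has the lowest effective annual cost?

Pioneer Savings: (1 + 0.135/2)^2 − 1 = 13.956%
Horizon Capital: (1 + 0.146/12)^12 − 1 = 15.618%
Juniper Trust: e^0.133 − 1 = 14.225%
Aurora Trust: (1 + 0.137/52)^52 − 1 = 14.662%
The lowest effective annual rate is Pioneer Savings at 13.956%.

Pioneer Savings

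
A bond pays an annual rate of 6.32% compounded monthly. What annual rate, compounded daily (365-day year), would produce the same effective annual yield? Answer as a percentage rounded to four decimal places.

EAR = (1 + 0.0632/12)^12 − 1 = 0.065063.
Solve (1 + r/365)^365 = 1.065063: r/365 = 1.065063^(1/365) − 1 = 0.000173, so r = 0.063040 = 6.3040%.

6.3040%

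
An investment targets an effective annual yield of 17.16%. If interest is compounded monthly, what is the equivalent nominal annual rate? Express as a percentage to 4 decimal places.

(1 + r/12)^12 − 1 = 0.1716, so 1 + r/12 = 1.1716^(1/12).
r/12 = 0.013285, so r = 0.159420 = 15.9420%.

15.9420%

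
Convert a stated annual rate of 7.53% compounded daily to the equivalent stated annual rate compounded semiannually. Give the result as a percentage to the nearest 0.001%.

7.673%

EAR = (1 + 0.0753/365)^365 − 1 = 0.078199.
Solve (1 + r/2)^2 = 1.078199: r/2 = 1.078199^(1/2) − 1 = 0.038364, so r = 0.076727 = 7.673%.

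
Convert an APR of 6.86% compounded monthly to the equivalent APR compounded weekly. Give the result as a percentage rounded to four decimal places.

6.8450%

EAR = (1 + 0.0686/12)^12 − 1 = 0.070799.
Solve (1 + r/52)^52 = 1.070799: r/52 = 1.070799^(1/52) − 1 = 0.001316, so r = 0.068450 = 6.8450%.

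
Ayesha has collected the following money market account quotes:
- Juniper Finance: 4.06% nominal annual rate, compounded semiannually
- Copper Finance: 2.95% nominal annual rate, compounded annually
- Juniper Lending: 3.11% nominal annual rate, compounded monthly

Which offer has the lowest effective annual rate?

Juniper Finance: (1 + 0.0406/2)^2 − 1 = 4.101%
Copper Finance: compounded annually, EAR = 2.950%
Juniper Lending: (1 + 0.0311/12)^12 − 1 = 3.155%
The lowest effective annual rate is Copper Finance at 2.950%.

Copper Finance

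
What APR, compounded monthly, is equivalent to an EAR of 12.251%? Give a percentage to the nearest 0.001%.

(1 + r/12)^12 − 1 = 0.12251, so 1 + r/12 = 1.12251^(1/12).
r/12 = 0.009677, so r = 0.116126 = 11.613%.

11.613%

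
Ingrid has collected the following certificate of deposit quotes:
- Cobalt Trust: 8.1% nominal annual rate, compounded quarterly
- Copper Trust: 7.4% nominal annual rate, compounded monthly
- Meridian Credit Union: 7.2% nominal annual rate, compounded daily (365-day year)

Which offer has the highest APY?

Cobalt Trust

Cobalt Trust: (1 + 0.081/4)^4 − 1 = 8.349%
Copper Trust: (1 + 0.074/12)^12 − 1 = 7.656%
Meridian Credit Union: (1 + 0.072/365)^365 − 1 = 7.465%
The highest effective annual rate is Cobalt Trust at 8.349%.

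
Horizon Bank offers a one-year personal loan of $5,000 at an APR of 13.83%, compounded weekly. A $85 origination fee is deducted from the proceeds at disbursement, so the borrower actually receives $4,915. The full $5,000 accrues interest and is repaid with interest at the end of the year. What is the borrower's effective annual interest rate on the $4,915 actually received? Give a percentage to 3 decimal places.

16.796%

Amount owed after one year: 5,000 × (1 + 0.1383/52)^52 = 5,000 × 1.148109 = $5,740.55.
Effective rate on net proceeds: 5,740.55 / 4,915 − 1 = 0.167965 = 16.796%.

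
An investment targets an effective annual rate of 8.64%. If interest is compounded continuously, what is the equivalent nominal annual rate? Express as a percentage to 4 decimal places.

Continuous: nominal r satisfies e^r − 1 = 0.0864.
r = ln(1 + 0.0864) = ln(1.0864) = 0.082869 = 8.2869%.

8.2869%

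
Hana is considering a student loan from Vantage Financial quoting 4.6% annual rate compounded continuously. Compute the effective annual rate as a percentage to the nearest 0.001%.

With continuous compounding, EAR = e^0.046 − 1.
e^0.046 = 1.047074, so EAR = 0.047074 = 4.707%.

4.707%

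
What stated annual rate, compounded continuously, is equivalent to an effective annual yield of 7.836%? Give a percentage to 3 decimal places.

Continuous: nominal r satisfies e^r − 1 = 0.07836.
r = ln(1 + 0.07836) = ln(1.07836) = 0.075441 = 7.544%.

7.544%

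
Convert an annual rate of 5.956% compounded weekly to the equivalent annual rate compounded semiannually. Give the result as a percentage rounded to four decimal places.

EAR = (1 + 0.05956/52)^52 − 1 = 0.061333.
Solve (1 + r/2)^2 = 1.061333: r/2 = 1.061333^(1/2) − 1 = 0.030210, so r = 0.060421 = 6.0421%.

6.0421%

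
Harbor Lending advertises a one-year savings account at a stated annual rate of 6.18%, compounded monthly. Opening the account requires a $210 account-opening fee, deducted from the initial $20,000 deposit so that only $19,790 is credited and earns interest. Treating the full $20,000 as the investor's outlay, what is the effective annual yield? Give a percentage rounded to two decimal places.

Value after one year: 19,790 × (1 + 0.0618/12)^12 = 19,790 × 1.063581 = $21,048.27.
Effective yield on the $20,000 outlay: 21,048.27 / 20,000 − 1 = 0.052413 = 5.24%.

5.24%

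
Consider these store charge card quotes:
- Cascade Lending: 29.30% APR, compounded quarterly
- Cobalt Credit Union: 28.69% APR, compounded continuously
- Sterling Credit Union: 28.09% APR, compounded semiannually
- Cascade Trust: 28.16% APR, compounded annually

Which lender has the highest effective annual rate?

Cobalt Credit Union

Cascade Lending: (1 + 0.2930/4)^4 − 1 = 32.679%
Cobalt Credit Union: e^0.2869 − 1 = 33.229%
Sterling Credit Union: (1 + 0.2809/2)^2 − 1 = 30.063%
Cascade Trust: compounded annually, EAR = 28.160%
The highest effective annual rate is Cobalt Credit Union at 33.229%.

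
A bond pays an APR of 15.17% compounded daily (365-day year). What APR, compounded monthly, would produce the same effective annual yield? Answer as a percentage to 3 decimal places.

EAR = (1 + 0.1517/365)^365 − 1 = 0.163774.
Solve (1 + r/12)^12 = 1.163774: r/12 = 1.163774^(1/12) − 1 = 0.012719, so r = 0.152631 = 15.263%.

15.263%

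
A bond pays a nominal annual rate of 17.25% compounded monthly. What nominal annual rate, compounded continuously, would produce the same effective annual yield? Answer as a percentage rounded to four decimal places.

17.1272%

EAR = (1 + 0.1725/12)^12 − 1 = 0.186813.
Equivalent continuous rate: r = ln(1 + 0.186813) = 0.171272 = 17.1272%.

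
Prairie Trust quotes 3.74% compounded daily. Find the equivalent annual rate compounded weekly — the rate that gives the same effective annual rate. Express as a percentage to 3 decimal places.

EAR = (1 + 0.0374/365)^365 − 1 = 0.038106.
Solve (1 + r/52)^52 = 1.038106: r/52 = 1.038106^(1/52) − 1 = 0.000719, so r = 0.037412 = 3.741%.

3.741%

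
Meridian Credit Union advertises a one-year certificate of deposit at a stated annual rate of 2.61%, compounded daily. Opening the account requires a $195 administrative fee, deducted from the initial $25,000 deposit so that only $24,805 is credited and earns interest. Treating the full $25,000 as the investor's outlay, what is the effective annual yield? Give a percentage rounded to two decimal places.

1.84%

Value after one year: 24,805 × (1 + 0.0261/365)^365 = 24,805 × 1.026443 = $25,460.91.
Effective yield on the $25,000 outlay: 25,460.91 / 25,000 − 1 = 0.018436 = 1.84%.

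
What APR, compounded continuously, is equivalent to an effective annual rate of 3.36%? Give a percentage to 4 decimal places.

Continuous: nominal r satisfies e^r − 1 = 0.0336.
r = ln(1 + 0.0336) = ln(1.0336) = 0.033048 = 3.3048%.

3.3048%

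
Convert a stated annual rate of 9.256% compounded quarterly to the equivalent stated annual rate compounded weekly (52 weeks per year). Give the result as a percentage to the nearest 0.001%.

9.159%

EAR = (1 + 0.09256/4)^4 − 1 = 0.095823.
Solve (1 + r/52)^52 = 1.095823: r/52 = 1.095823^(1/52) − 1 = 0.001761, so r = 0.091586 = 9.159%.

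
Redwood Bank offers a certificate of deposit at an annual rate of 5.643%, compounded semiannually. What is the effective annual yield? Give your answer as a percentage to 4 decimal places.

EAR = (1 + 0.05643/2)^2 − 1.
= (1 + 0.028215)^2 − 1 = 1.057226 − 1 = 5.7226%.

5.7226%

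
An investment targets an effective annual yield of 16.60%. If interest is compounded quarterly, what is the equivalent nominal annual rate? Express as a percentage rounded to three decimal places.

15.657%

(1 + r/4)^4 − 1 = 0.1660, so 1 + r/4 = 1.1660^(1/4).
r/4 = 0.039141, so r = 0.156566 = 15.657%.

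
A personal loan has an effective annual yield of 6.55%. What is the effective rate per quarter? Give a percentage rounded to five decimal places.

The per-quarter rate i satisfies (1 + i)^4 = 1 + 0.0655.
i = 1.0655^(1/4) − 1 = 0.0159875 = 1.59875%.

1.59875%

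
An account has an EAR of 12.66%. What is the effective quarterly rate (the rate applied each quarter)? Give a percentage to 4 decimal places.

The per-quarter rate i satisfies (1 + i)^4 = 1 + 0.1266.
i = 1.1266^(1/4) − 1 = 0.0302496 = 3.0250%.

3.0250%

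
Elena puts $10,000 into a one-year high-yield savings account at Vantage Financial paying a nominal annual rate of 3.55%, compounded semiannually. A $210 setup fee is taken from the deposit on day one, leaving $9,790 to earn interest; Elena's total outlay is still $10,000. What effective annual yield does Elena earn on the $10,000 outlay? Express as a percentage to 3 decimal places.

1.406%

Value after one year: 9,790 × (1 + 0.0355/2)^2 = 9,790 × 1.035815 = $10,140.63.
Effective yield on the $10,000 outlay: 10,140.63 / 10,000 − 1 = 0.014063 = 1.406%.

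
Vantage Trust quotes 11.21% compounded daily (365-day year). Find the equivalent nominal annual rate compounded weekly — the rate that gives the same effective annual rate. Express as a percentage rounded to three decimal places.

EAR = (1 + 0.1121/365)^365 − 1 = 0.118605.
Solve (1 + r/52)^52 = 1.118605: r/52 = 1.118605^(1/52) − 1 = 0.002158, so r = 0.112204 = 11.220%.

11.220%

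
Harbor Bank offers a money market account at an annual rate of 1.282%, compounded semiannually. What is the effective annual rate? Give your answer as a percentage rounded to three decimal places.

1.286%

EAR = (1 + 0.01282/2)^2 − 1.
= 1.012861 − 1 = 1.286%.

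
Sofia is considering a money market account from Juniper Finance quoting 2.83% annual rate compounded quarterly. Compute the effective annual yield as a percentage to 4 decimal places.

2.8602%

EAR = (1 + 0.0283/4)^4 − 1.
= 1.028602 − 1 = 2.8602%.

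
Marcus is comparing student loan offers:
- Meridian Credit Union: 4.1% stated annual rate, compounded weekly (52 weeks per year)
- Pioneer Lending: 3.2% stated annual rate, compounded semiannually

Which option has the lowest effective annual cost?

Meridian Credit Union: (1 + 0.041/52)^52 − 1 = 4.184%
Pioneer Lending: (1 + 0.032/2)^2 − 1 = 3.226%
The lowest effective annual rate is Pioneer Lending at 3.226%.

Pioneer Lending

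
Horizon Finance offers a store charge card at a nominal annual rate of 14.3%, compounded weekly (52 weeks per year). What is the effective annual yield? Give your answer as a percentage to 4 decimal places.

EAR = (1 + 0.143/52)^52 − 1.
= (1 + 0.002750)^52 − 1 = 1.153503 − 1 = 15.3503%.

15.3503%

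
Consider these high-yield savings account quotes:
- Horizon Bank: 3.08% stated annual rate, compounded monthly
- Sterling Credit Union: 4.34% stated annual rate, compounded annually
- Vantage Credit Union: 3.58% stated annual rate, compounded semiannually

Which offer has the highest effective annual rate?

Sterling Credit Union

Horizon Bank: (1 + 0.0308/12)^12 − 1 = 3.124%
Sterling Credit Union: compounded annually, EAR = 4.340%
Vantage Credit Union: (1 + 0.0358/2)^2 − 1 = 3.612%
The highest effective annual rate is Sterling Credit Union at 4.340%.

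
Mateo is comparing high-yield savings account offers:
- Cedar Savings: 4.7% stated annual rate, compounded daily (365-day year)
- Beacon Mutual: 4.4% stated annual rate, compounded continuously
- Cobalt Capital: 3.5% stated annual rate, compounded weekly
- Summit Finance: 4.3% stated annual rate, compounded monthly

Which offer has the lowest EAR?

Cobalt Capital

Cedar Savings: (1 + 0.047/365)^365 − 1 = 4.812%
Beacon Mutual: e^0.044 − 1 = 4.498%
Cobalt Capital: (1 + 0.035/52)^52 − 1 = 3.561%
Summit Finance: (1 + 0.043/12)^12 − 1 = 4.386%
The lowest effective annual rate is Cobalt Capital at 3.561%.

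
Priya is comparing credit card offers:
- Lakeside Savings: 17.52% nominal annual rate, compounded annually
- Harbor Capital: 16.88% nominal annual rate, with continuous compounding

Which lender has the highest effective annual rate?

Harbor Capital

Lakeside Savings: compounded annually, EAR = 17.520%
Harbor Capital: e^0.1688 − 1 = 18.388%
The highest effective annual rate is Harbor Capital at 18.388%.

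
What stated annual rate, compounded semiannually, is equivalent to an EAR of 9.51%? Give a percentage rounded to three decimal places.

(1 + r/2)^2 − 1 = 0.0951, so 1 + r/2 = 1.0951^(1/2).
r/2 = 0.046470, so r = 0.092941 = 9.294%.

9.294%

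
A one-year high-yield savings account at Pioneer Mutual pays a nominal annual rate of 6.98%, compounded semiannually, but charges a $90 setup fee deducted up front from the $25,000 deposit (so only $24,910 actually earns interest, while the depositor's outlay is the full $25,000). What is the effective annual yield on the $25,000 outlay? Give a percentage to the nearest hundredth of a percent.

6.72%

Value after one year: 24,910 × (1 + 0.0698/2)^2 = 24,910 × 1.071018 = $26,679.06.
Effective yield on the $25,000 outlay: 26,679.06 / 25,000 − 1 = 0.067162 = 6.72%.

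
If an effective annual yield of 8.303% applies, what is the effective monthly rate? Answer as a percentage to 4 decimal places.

The per-month rate i satisfies (1 + i)^12 = 1 + 0.08303.
i = 1.08303^(1/12) − 1 = 0.0066690 = 0.6669%.

0.6669%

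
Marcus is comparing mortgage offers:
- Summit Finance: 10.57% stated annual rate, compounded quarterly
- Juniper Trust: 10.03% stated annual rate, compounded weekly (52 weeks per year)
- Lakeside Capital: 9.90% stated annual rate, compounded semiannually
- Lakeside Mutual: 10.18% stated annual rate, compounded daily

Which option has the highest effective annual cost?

Summit Finance

Summit Finance: (1 + 0.1057/4)^4 − 1 = 10.996%
Juniper Trust: (1 + 0.1003/52)^52 − 1 = 10.540%
Lakeside Capital: (1 + 0.0990/2)^2 − 1 = 10.145%
Lakeside Mutual: (1 + 0.1018/365)^365 − 1 = 10.715%
The highest effective annual rate is Summit Finance at 10.996%.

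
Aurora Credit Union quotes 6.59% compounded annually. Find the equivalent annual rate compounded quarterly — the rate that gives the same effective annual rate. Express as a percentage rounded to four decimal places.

6.4331%

Compounded annually, EAR = nominal = 0.065900.
Solve (1 + r/4)^4 = 1.065900: r/4 = 1.065900^(1/4) − 1 = 0.016083, so r = 0.064331 = 6.4331%.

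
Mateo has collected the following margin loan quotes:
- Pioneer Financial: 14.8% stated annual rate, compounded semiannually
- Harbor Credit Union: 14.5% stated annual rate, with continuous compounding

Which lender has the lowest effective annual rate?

Pioneer Financial: (1 + 0.148/2)^2 − 1 = 15.348%
Harbor Credit Union: e^0.145 − 1 = 15.604%
The lowest effective annual rate is Pioneer Financial at 15.348%.

Pioneer Financial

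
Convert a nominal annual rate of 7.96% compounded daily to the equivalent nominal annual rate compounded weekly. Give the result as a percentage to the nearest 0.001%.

EAR = (1 + 0.0796/365)^365 − 1 = 0.082844.
Solve (1 + r/52)^52 = 1.082844: r/52 = 1.082844^(1/52) − 1 = 0.001532, so r = 0.079652 = 7.965%.

7.965%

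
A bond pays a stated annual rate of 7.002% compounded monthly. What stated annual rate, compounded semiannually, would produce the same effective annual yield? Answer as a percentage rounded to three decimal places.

7.105%

EAR = (1 + 0.07002/12)^12 − 1 = 0.072311.
Solve (1 + r/2)^2 = 1.072311: r/2 = 1.072311^(1/2) − 1 = 0.035525, so r = 0.071049 = 7.105%.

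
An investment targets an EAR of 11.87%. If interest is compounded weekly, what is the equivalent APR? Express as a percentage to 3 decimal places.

11.229%

(1 + r/52)^52 − 1 = 0.1187, so 1 + r/52 = 1.1187^(1/52).
r/52 = 0.002159, so r = 0.112288 = 11.229%.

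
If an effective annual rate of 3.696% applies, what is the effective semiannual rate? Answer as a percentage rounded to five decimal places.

1.83123%

The per-half-year rate i satisfies (1 + i)^2 = 1 + 0.03696.
i = 1.03696^(1/2) − 1 = 0.0183123 = 1.83123%.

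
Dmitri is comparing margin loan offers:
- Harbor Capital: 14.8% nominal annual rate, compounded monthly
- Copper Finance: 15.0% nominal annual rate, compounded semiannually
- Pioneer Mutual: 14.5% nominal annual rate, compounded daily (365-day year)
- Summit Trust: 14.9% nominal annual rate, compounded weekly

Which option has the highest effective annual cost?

Summit Trust

Harbor Capital: (1 + 0.148/12)^12 − 1 = 15.846%
Copper Finance: (1 + 0.150/2)^2 − 1 = 15.562%
Pioneer Mutual: (1 + 0.145/365)^365 − 1 = 15.601%
Summit Trust: (1 + 0.149/52)^52 − 1 = 16.043%
The highest effective annual rate is Summit Trust at 16.043%.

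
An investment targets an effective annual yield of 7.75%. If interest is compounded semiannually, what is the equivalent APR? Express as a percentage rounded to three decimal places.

7.605%

(1 + r/2)^2 − 1 = 0.0775, so 1 + r/2 = 1.0775^(1/2).
r/2 = 0.038027, so r = 0.076054 = 7.605%.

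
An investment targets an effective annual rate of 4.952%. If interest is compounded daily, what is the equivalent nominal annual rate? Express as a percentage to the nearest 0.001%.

(1 + r/365)^365 − 1 = 0.04952, so 1 + r/365 = 1.04952^(1/365).
r/365 = 0.000132, so r = 0.048336 = 4.834%.

4.834%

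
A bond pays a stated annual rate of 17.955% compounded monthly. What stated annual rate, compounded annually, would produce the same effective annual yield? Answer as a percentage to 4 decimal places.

19.5088%

EAR = (1 + 0.17955/12)^12 − 1 = 0.195088.
Compounded annually, the equivalent nominal rate is the EAR itself: 19.5088%.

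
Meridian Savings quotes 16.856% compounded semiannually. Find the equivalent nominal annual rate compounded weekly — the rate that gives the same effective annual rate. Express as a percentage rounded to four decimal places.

16.2084%

EAR = (1 + 0.16856/2)^2 − 1 = 0.175663.
Solve (1 + r/52)^52 = 1.175663: r/52 = 1.175663^(1/52) − 1 = 0.003117, so r = 0.162084 = 16.2084%.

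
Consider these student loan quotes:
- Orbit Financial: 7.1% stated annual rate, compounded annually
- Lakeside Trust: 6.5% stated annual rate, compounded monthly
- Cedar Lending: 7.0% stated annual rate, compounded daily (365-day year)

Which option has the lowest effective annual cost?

Orbit Financial: compounded annually, EAR = 7.100%
Lakeside Trust: (1 + 0.065/12)^12 − 1 = 6.697%
Cedar Lending: (1 + 0.070/365)^365 − 1 = 7.250%
The lowest effective annual rate is Lakeside Trust at 6.697%.

Lakeside Trust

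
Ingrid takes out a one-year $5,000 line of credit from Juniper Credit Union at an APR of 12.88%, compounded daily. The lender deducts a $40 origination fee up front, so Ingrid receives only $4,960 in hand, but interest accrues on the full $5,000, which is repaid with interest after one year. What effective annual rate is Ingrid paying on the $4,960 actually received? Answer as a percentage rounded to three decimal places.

14.661%

Amount owed after one year: 5,000 × (1 + 0.1288/365)^365 = 5,000 × 1.137437 = $5,687.18.
Effective rate on net proceeds: 5,687.18 / 4,960 − 1 = 0.146610 = 14.661%.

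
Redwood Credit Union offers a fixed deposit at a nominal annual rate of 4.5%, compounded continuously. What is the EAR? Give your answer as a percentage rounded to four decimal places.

With continuous compounding, EAR = e^0.045 − 1.
e^0.045 = 1.046028, so EAR = 0.046028 = 4.6028%.

4.6028%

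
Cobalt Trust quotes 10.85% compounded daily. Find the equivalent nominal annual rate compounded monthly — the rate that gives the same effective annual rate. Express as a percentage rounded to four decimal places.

EAR = (1 + 0.1085/365)^365 − 1 = 0.114587.
Solve (1 + r/12)^12 = 1.114587: r/12 = 1.114587^(1/12) − 1 = 0.009081, so r = 0.108976 = 10.8976%.

10.8976%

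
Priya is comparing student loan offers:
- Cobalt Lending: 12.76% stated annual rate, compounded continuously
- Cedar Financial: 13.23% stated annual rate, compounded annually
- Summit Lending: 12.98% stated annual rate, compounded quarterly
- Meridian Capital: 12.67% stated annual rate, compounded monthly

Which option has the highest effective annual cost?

Summit Lending

Cobalt Lending: e^0.1276 − 1 = 13.610%
Cedar Financial: compounded annually, EAR = 13.230%
Summit Lending: (1 + 0.1298/4)^4 − 1 = 13.626%
Meridian Capital: (1 + 0.1267/12)^12 − 1 = 13.432%
The highest effective annual rate is Summit Lending at 13.626%.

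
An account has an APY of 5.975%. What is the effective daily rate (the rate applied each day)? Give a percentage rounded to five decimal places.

0.01590%

The per-day rate i satisfies (1 + i)^365 = 1 + 0.05975.
i = 1.05975^(1/365) − 1 = 0.0001590 = 0.01590%.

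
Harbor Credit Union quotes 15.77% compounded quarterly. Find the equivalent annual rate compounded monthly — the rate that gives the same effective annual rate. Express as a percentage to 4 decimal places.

EAR = (1 + 0.1577/4)^4 − 1 = 0.167274.
Solve (1 + r/12)^12 = 1.167274: r/12 = 1.167274^(1/12) − 1 = 0.012973, so r = 0.155672 = 15.5672%.

15.5672%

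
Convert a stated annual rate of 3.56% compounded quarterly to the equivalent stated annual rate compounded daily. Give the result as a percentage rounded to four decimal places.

EAR = (1 + 0.0356/4)^4 − 1 = 0.036078.
Solve (1 + r/365)^365 = 1.036078: r/365 = 1.036078^(1/365) − 1 = 0.000097, so r = 0.035444 = 3.5444%.

3.5444%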